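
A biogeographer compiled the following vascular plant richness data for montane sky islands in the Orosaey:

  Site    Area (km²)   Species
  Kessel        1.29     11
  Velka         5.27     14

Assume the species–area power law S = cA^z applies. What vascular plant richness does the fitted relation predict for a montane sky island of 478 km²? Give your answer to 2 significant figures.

z = ln(14/11) / ln(5.27/1.29) = 0.2412 / 1.4074 = 0.1714
c = 11 / 1.29^0.1714 = 11 / 1.045 = 10.53
S₃ = 10.53 × 478^0.1714 = 10.53 × 2.878 ≈ 30.31

30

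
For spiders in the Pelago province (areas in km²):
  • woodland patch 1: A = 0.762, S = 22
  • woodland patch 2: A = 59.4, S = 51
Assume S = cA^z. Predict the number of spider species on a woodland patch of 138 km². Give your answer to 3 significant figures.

60.0

z = ln(51/22) / ln(59.4/0.762) = 0.8408 / 4.3561 = 0.1930
c = 22 / 0.762^0.1930 = 22 / 0.9489 = 23.18
S₃ = 23.18 × 138^0.1930 = 23.18 × 2.588 ≈ 60.01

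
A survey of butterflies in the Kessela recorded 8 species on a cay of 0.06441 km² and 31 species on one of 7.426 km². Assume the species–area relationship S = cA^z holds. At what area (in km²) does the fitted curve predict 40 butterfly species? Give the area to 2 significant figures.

18 km²

z = ln(31/8) / ln(7.426/0.06441) = 1.3545 / 4.7475 = 0.2853
c = 8 / 0.06441^0.2853 = 8 / 0.4573 = 17.5
A = (40/17.5)^(1/0.2853) ⇒ ln A = ln(2.286)/0.2853 = 2.8983
A = e^2.8983 ≈ 18.14 km²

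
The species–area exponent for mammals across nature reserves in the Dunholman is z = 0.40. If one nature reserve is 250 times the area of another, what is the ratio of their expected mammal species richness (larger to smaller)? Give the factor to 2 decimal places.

S₂/S₁ = (A₂/A₁)^z = 250^0.4
ln(S₂/S₁) = 0.4 × ln 250 = 0.4 × 5.5215 = 2.2086
S₂/S₁ = e^2.2086 ≈ 9.103

9.10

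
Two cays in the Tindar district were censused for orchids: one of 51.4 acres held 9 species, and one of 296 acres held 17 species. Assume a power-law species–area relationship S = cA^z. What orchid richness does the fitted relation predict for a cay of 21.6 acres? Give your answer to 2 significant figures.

6.6

z = ln(17/9) / ln(296/51.4) = 0.6360 / 1.7507 = 0.3633
c = 9 / 51.4^0.3633 = 9 / 4.184 = 2.151
S₃ = 2.151 × 21.6^0.3633 = 2.151 × 3.053 ≈ 6.569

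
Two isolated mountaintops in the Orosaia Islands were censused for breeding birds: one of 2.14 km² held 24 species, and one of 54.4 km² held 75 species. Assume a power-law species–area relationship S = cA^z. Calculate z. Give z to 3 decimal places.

0.352

Taking logs: ln S = ln c + z ln A, so z = (ln S₂ − ln S₁)/(ln A₂ − ln A₁).
z = ln(75/24) / ln(54.4/2.14) = ln(3.125) / ln(25.42) = 1.1394 / 3.2356 = 0.3522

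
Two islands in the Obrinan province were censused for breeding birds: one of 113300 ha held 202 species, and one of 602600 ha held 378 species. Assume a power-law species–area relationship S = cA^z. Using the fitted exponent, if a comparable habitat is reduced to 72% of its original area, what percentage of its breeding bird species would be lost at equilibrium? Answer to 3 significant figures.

11.6%

z = ln(378/202) / ln(602600/113300) = 0.6266 / 1.6712 = 0.3750
S_new/S_old = (A_new/A_old)^z = 0.72^0.3750 = exp(0.3750 × -0.3285) = 0.8841
Fraction lost = 1 − 0.8841 = 0.1159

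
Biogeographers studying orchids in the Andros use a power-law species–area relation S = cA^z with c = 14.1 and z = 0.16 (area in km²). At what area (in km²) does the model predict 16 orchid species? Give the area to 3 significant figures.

2.20 km²

16 = 14.1 × A^0.16  ⇒  A^0.16 = 16/14.1 = 1.135
ln A = ln(1.135) / 0.16 = 0.1264 / 0.16 = 0.7901
A = e^0.7901 ≈ 2.204 km²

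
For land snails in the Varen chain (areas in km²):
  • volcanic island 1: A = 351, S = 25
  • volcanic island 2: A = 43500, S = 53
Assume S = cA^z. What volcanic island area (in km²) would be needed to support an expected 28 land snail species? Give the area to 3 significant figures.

z = ln(53/25) / ln(43500/351) = 0.7514 / 4.8197 = 0.1559
c = 25 / 351^0.1559 = 25 / 2.494 = 10.03
A = (28/10.03)^(1/0.1559) ⇒ ln A = ln(2.793)/0.1559 = 6.5877
A = e^6.5877 ≈ 726.1 km²

726 km²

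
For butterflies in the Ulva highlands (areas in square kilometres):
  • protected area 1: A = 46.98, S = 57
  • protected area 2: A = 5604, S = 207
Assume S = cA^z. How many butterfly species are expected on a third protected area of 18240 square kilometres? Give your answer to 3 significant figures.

z = ln(207/57) / ln(5604/46.98) = 1.2897 / 4.7815 = 0.2697
c = 57 / 46.98^0.2697 = 57 / 2.825 = 20.18
S₃ = 20.18 × 18240^0.2697 = 20.18 × 14.1 ≈ 284.6

285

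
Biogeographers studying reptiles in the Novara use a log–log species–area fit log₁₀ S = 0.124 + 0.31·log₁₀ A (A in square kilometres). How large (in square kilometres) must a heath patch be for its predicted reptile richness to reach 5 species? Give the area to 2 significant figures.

5 = 1.33 × A^0.31  ⇒  A^0.31 = 5/1.33 = 3.758
ln A = ln(3.758) / 0.31 = 1.3239 / 0.31 = 4.2707
A = e^4.2707 ≈ 71.57 square kilometres

72 square kilometres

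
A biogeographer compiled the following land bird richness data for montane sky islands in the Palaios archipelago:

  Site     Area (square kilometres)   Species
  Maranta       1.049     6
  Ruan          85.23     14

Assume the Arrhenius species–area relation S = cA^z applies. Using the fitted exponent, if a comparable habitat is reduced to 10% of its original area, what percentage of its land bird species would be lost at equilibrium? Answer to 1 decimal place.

35.8%

z = ln(14/6) / ln(85.23/1.049) = 0.8473 / 4.3975 = 0.1927
S_new/S_old = (A_new/A_old)^z = 0.1^0.1927 = exp(0.1927 × -2.3026) = 0.6417
Fraction lost = 1 − 0.6417 = 0.3583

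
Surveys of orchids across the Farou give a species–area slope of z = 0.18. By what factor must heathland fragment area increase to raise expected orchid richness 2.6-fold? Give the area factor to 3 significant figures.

202

(A₂/A₁)^0.18 = 2.6, so A₂/A₁ = 2.6^(1/0.18) = 2.6^5.556
ln(A₂/A₁) = ln 2.6 / 0.18 = 0.9555 / 0.18 = 5.3084
A₂/A₁ = e^5.3084 ≈ 202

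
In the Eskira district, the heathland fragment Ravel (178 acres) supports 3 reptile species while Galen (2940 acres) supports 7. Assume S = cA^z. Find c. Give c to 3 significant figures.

z = ln(S₂/S₁) / ln(A₂/A₁) = ln(7/3) / ln(2940/178) = 0.8473 / 2.8044 = 0.3021
c = S₁ / A₁^z = 3 / 178^0.3021 = 3 / 4.786 = 0.6269

0.627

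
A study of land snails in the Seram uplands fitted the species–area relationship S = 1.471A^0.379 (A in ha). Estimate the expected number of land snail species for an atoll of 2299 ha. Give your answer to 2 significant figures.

28

S = 1.471 × 2299^0.379
ln S = ln 1.471 + 0.379 × ln 2299 = 0.3859 + 0.379 × 7.7402 = 3.3195
S = e^3.3195 ≈ 27.65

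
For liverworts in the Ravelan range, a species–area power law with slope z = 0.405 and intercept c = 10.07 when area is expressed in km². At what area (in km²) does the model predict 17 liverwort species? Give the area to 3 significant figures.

3.64 km²

17 = 10.07 × A^0.405  ⇒  A^0.405 = 17/10.07 = 1.688
ln A = ln(1.688) / 0.405 = 0.5237 / 0.405 = 1.2930
A = e^1.2930 ≈ 3.644 km²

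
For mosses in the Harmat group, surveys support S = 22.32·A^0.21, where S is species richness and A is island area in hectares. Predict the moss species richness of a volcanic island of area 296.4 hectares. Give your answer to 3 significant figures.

73.8

S = 22.32 × 296.4^0.21 = 22.32 × 3.304 ≈ 73.75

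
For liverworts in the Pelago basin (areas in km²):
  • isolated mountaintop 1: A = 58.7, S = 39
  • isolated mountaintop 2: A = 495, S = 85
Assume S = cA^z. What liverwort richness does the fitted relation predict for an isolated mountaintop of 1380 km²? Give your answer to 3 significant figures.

124

z = ln(85/39) / ln(495/58.7) = 0.7791 / 2.1321 = 0.3654
c = 39 / 58.7^0.3654 = 39 / 4.429 = 8.806
S₃ = 8.806 × 1380^0.3654 = 8.806 × 14.04 ≈ 123.6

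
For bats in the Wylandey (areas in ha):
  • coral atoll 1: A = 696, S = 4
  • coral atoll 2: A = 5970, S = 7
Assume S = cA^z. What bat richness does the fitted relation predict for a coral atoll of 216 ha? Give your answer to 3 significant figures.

z = ln(7/4) / ln(5970/696) = 0.5596 / 2.1492 = 0.2604
c = 4 / 696^0.2604 = 4 / 5.498 = 0.7276
S₃ = 0.7276 × 216^0.2604 = 0.7276 × 4.054 ≈ 2.949

2.95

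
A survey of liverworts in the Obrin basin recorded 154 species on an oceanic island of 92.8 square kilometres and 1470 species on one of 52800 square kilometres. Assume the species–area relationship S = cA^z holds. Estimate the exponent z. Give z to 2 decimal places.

Taking logs: ln S = ln c + z ln A, so z = (ln S₂ − ln S₁)/(ln A₂ − ln A₁).
z = ln(1470/154) / ln(52800/92.8) = ln(9.545) / ln(569) = 2.2561 / 6.3438 = 0.3556

0.36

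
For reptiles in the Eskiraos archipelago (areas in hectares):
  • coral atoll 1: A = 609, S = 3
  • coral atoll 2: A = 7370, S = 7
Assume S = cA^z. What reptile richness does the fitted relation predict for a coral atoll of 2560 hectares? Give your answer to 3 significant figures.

z = ln(7/3) / ln(7370/609) = 0.8473 / 2.4934 = 0.3398
c = 3 / 609^0.3398 = 3 / 8.836 = 0.3395
S₃ = 0.3395 × 2560^0.3398 = 0.3395 × 14.39 ≈ 4.887

4.89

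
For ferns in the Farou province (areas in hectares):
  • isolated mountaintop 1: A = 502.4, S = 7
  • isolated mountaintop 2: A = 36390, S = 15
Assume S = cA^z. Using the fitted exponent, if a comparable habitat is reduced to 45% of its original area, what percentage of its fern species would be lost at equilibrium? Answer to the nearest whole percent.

13%

z = ln(15/7) / ln(36390/502.4) = 0.7621 / 4.2827 = 0.1780
S_new/S_old = (A_new/A_old)^z = 0.45^0.1780 = exp(0.1780 × -0.7985) = 0.8675
Fraction lost = 1 − 0.8675 = 0.1325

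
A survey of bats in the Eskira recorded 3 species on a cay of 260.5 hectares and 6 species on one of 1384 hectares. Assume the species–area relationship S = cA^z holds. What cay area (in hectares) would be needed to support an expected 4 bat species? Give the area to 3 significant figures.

z = ln(6/3) / ln(1384/260.5) = 0.6931 / 1.6701 = 0.4150
c = 3 / 260.5^0.4150 = 3 / 10.06 = 0.2982
A = (4/0.2982)^(1/0.4150) ⇒ ln A = ln(13.41)/0.4150 = 6.2558
A = e^6.2558 ≈ 521 hectares

521 hectares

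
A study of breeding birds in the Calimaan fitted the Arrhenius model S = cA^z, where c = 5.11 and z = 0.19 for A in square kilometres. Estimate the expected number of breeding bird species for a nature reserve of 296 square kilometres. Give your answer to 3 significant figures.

15.1

S = 5.11 × 296^0.19
ln S = ln 5.11 + 0.19 × ln 296 = 1.6312 + 0.19 × 5.6904 = 2.7124
S = e^2.7124 ≈ 15.06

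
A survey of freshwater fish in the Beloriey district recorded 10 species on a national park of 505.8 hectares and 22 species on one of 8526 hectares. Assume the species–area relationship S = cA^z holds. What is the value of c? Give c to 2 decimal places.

1.76

z = ln(S₂/S₁) / ln(A₂/A₁) = ln(22/10) / ln(8526/505.8) = 0.7885 / 2.8247 = 0.2791
c = S₁ / A₁^z = 10 / 505.8^0.2791 = 10 / 5.685 = 1.759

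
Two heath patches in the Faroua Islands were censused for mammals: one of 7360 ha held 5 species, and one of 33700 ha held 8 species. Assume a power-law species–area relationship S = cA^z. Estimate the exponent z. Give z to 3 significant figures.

Taking logs: ln S = ln c + z ln A, so z = (ln S₂ − ln S₁)/(ln A₂ − ln A₁).
z = ln(8/5) / ln(33700/7360) = ln(1.6) / ln(4.579) = 0.4700 / 1.5214 = 0.3089

0.309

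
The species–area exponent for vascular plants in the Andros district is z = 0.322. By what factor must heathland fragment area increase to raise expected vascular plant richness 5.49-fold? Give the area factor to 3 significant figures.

198

(A₂/A₁)^0.322 = 5.49, so A₂/A₁ = 5.49^(1/0.322) = 5.49^3.106
ln(A₂/A₁) = ln 5.49 / 0.322 = 1.7029 / 0.322 = 5.2886
A₂/A₁ = e^5.2886 ≈ 198.1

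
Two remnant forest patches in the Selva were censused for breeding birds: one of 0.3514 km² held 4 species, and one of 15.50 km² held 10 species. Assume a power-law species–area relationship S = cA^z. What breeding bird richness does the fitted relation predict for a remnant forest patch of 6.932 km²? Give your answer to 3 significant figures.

z = ln(10/4) / ln(15.5/0.3514) = 0.9163 / 3.7867 = 0.2420
c = 4 / 0.3514^0.2420 = 4 / 0.7764 = 5.152
S₃ = 5.152 × 6.932^0.2420 = 5.152 × 1.598 ≈ 8.231

8.23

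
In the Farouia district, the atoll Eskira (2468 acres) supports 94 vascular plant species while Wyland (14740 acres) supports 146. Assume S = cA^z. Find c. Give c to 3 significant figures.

z = ln(S₂/S₁) / ln(A₂/A₁) = ln(146/94) / ln(14740/2468) = 0.4403 / 1.7872 = 0.2464
c = S₁ / A₁^z = 94 / 2468^0.2464 = 94 / 6.852 = 13.72

13.7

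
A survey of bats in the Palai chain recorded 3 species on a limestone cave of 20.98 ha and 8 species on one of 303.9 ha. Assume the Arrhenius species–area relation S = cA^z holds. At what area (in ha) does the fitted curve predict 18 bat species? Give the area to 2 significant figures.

z = ln(8/3) / ln(303.9/20.98) = 0.9808 / 2.6731 = 0.3669
c = 3 / 20.98^0.3669 = 3 / 3.055 = 0.982
A = (18/0.982)^(1/0.3669) ⇒ ln A = ln(18.33)/0.3669 = 7.9268
A = e^7.9268 ≈ 2771 ha

2800 ha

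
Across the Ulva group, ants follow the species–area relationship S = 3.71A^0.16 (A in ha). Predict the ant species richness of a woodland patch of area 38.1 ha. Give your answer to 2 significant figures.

6.6

S = 3.71 × 38.1^0.16
ln S = ln 3.71 + 0.16 × ln 38.1 = 1.3110 + 0.16 × 3.6402 = 1.8935
S = e^1.8935 ≈ 6.642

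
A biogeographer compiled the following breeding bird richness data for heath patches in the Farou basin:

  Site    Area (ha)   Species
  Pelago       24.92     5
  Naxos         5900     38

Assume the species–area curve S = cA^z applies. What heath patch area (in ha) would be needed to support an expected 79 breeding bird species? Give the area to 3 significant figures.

42400 ha

z = ln(38/5) / ln(5900/24.92) = 2.0281 / 5.4670 = 0.3710
c = 5 / 24.92^0.3710 = 5 / 3.297 = 1.517
A = (79/1.517)^(1/0.3710) ⇒ ln A = ln(52.09)/0.3710 = 10.6555
A = e^10.6555 ≈ 42425 ha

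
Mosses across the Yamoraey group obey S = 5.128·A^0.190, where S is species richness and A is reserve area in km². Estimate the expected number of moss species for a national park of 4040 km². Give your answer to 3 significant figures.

S = 5.128 × 4040^0.19
ln S = ln 5.128 + 0.19 × ln 4040 = 1.6347 + 0.19 × 8.3040 = 3.2125
S = e^3.2125 ≈ 24.84

24.8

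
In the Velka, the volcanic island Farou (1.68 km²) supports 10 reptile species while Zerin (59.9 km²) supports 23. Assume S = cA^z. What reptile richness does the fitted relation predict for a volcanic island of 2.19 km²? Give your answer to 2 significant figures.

z = ln(23/10) / ln(59.9/1.68) = 0.8329 / 3.5739 = 0.2331
c = 10 / 1.68^0.2331 = 10 / 1.129 = 8.861
S₃ = 8.861 × 2.19^0.2331 = 8.861 × 1.2 ≈ 10.64

11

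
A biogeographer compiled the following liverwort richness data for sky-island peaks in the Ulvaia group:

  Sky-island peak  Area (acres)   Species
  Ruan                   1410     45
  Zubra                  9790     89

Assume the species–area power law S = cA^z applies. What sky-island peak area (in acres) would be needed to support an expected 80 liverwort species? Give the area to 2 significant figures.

z = ln(89/45) / ln(9790/1410) = 0.6820 / 1.9378 = 0.3519
c = 45 / 1410^0.3519 = 45 / 12.83 = 3.507
A = (80/3.507)^(1/0.3519) ⇒ ln A = ln(22.81)/0.3519 = 8.8862
A = e^8.8862 ≈ 7231 acres

7200 acres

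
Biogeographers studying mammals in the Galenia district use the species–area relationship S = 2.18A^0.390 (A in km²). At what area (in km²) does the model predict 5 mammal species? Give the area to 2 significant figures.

8.4 km²

5 = 2.18 × A^0.39  ⇒  A^0.39 = 5/2.18 = 2.294
ln A = ln(2.294) / 0.39 = 0.8301 / 0.39 = 2.1285
A = e^2.1285 ≈ 8.402 km²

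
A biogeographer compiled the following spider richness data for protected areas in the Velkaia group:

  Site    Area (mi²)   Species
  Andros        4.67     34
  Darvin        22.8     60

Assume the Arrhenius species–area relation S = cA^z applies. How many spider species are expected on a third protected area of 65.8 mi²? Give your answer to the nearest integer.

z = ln(60/34) / ln(22.8/4.67) = 0.5680 / 1.5856 = 0.3582
c = 34 / 4.67^0.3582 = 34 / 1.737 = 19.58
S₃ = 19.58 × 65.8^0.3582 = 19.58 × 4.48 ≈ 87.71

88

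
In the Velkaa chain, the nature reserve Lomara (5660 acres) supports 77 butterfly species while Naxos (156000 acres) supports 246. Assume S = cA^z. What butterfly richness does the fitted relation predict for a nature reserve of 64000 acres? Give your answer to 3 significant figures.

z = ln(246/77) / ln(156000/5660) = 1.1615 / 3.3164 = 0.3502
c = 77 / 5660^0.3502 = 77 / 20.62 = 3.734
S₃ = 3.734 × 64000^0.3502 = 3.734 × 48.23 ≈ 180.1

180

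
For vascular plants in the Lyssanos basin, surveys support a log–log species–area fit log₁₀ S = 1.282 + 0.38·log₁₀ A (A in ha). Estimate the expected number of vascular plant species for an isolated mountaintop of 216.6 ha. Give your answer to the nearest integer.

148

S = 19.14 × 216.6^0.38
ln S = ln 19.14 + 0.38 × ln 216.6 = 2.9519 + 0.38 × 5.3781 = 4.9956
S = e^4.9956 ≈ 147.8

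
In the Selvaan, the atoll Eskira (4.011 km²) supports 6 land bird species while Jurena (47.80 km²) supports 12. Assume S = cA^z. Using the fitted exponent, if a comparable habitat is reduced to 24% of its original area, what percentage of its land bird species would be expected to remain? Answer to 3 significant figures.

67.1%

z = ln(12/6) / ln(47.8/4.011) = 0.6931 / 2.4780 = 0.2797
S_new/S_old = (A_new/A_old)^z = 0.24^0.2797 = exp(0.2797 × -1.4271) = 0.6709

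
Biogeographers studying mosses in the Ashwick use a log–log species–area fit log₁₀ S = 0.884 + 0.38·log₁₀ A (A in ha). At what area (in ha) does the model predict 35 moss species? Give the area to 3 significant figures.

54.6 ha

35 = 7.656 × A^0.38  ⇒  A^0.38 = 35/7.656 = 4.572
ln A = ln(4.572) / 0.38 = 1.5199 / 0.38 = 3.9996
A = e^3.9996 ≈ 54.58 ha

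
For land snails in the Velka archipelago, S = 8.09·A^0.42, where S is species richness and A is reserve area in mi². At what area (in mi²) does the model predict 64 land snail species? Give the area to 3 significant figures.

64 = 8.09 × A^0.42  ⇒  A^0.42 = 64/8.09 = 7.911
ln A = ln(7.911) / 0.42 = 2.0683 / 0.42 = 4.9244
A = e^4.9244 ≈ 137.6 mi²

138 mi²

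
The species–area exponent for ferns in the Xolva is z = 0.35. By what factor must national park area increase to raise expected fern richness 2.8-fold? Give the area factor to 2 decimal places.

18.95

(A₂/A₁)^0.35 = 2.8, so A₂/A₁ = 2.8^(1/0.35) = 2.8^2.857
ln(A₂/A₁) = ln 2.8 / 0.35 = 1.0296 / 0.35 = 2.9418
A₂/A₁ = e^2.9418 ≈ 18.95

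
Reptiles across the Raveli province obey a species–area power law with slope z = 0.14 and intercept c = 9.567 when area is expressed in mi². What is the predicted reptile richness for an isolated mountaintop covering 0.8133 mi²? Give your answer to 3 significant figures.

S = 9.567 × 0.8133^0.14
ln S = ln 9.567 + 0.14 × ln 0.8133 = 2.2583 + 0.14 × -0.2067 = 2.2294
S = e^2.2294 ≈ 9.294

9.29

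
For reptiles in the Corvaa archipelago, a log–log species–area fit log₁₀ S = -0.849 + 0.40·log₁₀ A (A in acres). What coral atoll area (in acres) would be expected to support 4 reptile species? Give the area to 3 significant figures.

4240 acres

4 = 0.1416 × A^0.4  ⇒  A^0.4 = 4/0.1416 = 28.25
ln A = ln(28.25) / 0.4 = 3.3412 / 0.4 = 8.3530
A = e^8.3530 ≈ 4243 acres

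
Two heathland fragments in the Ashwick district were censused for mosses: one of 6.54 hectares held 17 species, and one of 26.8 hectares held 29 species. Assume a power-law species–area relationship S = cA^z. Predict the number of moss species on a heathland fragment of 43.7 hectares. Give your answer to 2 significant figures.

z = ln(29/17) / ln(26.8/6.54) = 0.5341 / 1.4105 = 0.3787
c = 17 / 6.54^0.3787 = 17 / 2.036 = 8.349
S₃ = 8.349 × 43.7^0.3787 = 8.349 × 4.18 ≈ 34.9

35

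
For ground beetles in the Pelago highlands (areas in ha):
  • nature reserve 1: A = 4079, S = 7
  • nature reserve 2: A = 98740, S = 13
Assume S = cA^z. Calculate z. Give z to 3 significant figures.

Taking logs: ln S = ln c + z ln A, so z = (ln S₂ − ln S₁)/(ln A₂ − ln A₁).
z = ln(13/7) / ln(98740/4079) = ln(1.857) / ln(24.21) = 0.6190 / 3.1866 = 0.1943

0.194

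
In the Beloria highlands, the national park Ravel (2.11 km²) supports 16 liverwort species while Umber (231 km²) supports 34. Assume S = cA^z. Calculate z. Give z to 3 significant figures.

0.161

Taking logs: ln S = ln c + z ln A, so z = (ln S₂ − ln S₁)/(ln A₂ − ln A₁).
z = ln(34/16) / ln(231/2.11) = ln(2.125) / ln(109.5) = 0.7538 / 4.6957 = 0.1605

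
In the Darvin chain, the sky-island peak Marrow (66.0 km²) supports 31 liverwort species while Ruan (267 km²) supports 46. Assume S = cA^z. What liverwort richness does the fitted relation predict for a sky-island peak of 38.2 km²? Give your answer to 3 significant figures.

26.6

z = ln(46/31) / ln(267/66) = 0.3947 / 1.3976 = 0.2824
c = 31 / 66^0.2824 = 31 / 3.264 = 9.496
S₃ = 9.496 × 38.2^0.2824 = 9.496 × 2.797 ≈ 26.56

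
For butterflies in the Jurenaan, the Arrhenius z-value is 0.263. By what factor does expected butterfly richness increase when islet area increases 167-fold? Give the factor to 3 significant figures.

S₂/S₁ = (A₂/A₁)^z = 167^0.263
ln(S₂/S₁) = 0.263 × ln 167 = 0.263 × 5.1180 = 1.3460
S₂/S₁ = e^1.3460 ≈ 3.842

3.84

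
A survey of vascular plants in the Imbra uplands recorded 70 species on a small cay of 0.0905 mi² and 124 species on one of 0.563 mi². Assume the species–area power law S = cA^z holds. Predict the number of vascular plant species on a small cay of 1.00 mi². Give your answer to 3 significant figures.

148

z = ln(124/70) / ln(0.563/0.0905) = 0.5718 / 1.8279 = 0.3128
c = 70 / 0.0905^0.3128 = 70 / 0.4717 = 148.4
S₃ = 148.4 × 1^0.3128 = 148.4 × 1 ≈ 148.4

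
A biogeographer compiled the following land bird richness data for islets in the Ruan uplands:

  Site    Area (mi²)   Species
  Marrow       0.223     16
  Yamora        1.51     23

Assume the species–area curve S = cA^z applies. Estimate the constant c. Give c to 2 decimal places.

21.27

z = ln(S₂/S₁) / ln(A₂/A₁) = ln(23/16) / ln(1.51/0.223) = 0.3629 / 1.9127 = 0.1897
c = S₁ / A₁^z = 16 / 0.223^0.1897 = 16 / 0.7522 = 21.27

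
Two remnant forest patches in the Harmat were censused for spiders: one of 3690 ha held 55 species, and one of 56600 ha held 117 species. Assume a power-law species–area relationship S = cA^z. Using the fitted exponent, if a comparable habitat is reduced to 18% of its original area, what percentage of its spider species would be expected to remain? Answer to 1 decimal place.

z = ln(117/55) / ln(56600/3690) = 0.7548 / 2.7304 = 0.2765
S_new/S_old = (A_new/A_old)^z = 0.18^0.2765 = exp(0.2765 × -1.7148) = 0.6225

62.2%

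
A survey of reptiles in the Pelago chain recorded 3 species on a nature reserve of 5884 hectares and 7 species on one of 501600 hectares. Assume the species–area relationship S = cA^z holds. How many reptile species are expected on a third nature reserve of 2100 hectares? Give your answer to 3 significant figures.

z = ln(7/3) / ln(501600/5884) = 0.8473 / 4.4456 = 0.1906
c = 3 / 5884^0.1906 = 3 / 5.23 = 0.5736
S₃ = 0.5736 × 2100^0.1906 = 0.5736 × 4.297 ≈ 2.465

2.47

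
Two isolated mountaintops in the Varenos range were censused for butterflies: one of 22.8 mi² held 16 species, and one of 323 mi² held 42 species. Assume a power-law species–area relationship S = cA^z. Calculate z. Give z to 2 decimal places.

0.36

Taking logs: ln S = ln c + z ln A, so z = (ln S₂ − ln S₁)/(ln A₂ − ln A₁).
z = ln(42/16) / ln(323/22.8) = ln(2.625) / ln(14.17) = 0.9651 / 2.6509 = 0.3641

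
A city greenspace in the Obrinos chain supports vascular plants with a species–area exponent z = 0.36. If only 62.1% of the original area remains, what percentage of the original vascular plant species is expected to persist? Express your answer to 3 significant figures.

S_new/S_old = (A_new/A_old)^z = 0.621^0.36
= exp(0.36 × ln 0.621) = exp(0.36 × -0.4764) = exp(-0.1715) ≈ 0.8424

84.2%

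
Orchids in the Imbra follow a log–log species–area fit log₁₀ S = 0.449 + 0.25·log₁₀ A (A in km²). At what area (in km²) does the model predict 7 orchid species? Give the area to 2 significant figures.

38 km²

7 = 2.812 × A^0.25  ⇒  A^0.25 = 7/2.812 = 2.489
ln A = ln(2.489) / 0.25 = 0.9120 / 0.25 = 3.6482
A = e^3.6482 ≈ 38.41 km²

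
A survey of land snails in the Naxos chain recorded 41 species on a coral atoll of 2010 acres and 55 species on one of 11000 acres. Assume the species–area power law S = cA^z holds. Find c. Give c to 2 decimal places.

z = ln(S₂/S₁) / ln(A₂/A₁) = ln(55/41) / ln(11000/2010) = 0.2938 / 1.6998 = 0.1728
c = S₁ / A₁^z = 41 / 2010^0.1728 = 41 / 3.723 = 11.01

11.01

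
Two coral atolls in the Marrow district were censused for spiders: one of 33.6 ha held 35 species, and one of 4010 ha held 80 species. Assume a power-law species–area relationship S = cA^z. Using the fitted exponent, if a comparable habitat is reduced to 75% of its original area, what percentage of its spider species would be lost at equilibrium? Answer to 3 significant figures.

4.85%

z = ln(80/35) / ln(4010/33.6) = 0.8267 / 4.7820 = 0.1729
S_new/S_old = (A_new/A_old)^z = 0.75^0.1729 = exp(0.1729 × -0.2877) = 0.9515
Fraction lost = 1 − 0.9515 = 0.04852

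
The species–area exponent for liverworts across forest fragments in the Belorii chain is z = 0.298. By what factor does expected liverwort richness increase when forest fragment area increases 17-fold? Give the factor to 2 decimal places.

S₂/S₁ = (A₂/A₁)^z = 17^0.298
ln(S₂/S₁) = 0.298 × ln 17 = 0.298 × 2.8332 = 0.8443
S₂/S₁ = e^0.8443 ≈ 2.326

2.33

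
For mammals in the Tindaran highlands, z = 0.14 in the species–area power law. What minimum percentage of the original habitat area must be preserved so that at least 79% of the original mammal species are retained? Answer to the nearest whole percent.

Need (A_new/A_old)^0.14 = 0.79, so A_new/A_old = 0.79^(1/0.14) = 0.79^7.143
ln(A_new/A_old) = ln 0.79 / 0.14 = -0.2357 / 0.14 = -1.6837
A_new/A_old = e^-1.6837 ≈ 0.1857

19%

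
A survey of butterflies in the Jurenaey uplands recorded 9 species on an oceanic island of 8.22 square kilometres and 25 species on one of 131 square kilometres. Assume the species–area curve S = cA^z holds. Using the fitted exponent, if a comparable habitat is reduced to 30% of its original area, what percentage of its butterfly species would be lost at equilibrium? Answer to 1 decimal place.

35.9%

z = ln(25/9) / ln(131/8.22) = 1.0217 / 2.7686 = 0.3690
S_new/S_old = (A_new/A_old)^z = 0.3^0.3690 = exp(0.3690 × -1.2040) = 0.6413
Fraction lost = 1 − 0.6413 = 0.3587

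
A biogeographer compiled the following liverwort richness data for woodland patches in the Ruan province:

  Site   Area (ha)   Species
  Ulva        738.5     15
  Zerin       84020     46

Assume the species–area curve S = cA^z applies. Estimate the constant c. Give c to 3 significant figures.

z = ln(S₂/S₁) / ln(A₂/A₁) = ln(46/15) / ln(84020/738.5) = 1.1206 / 4.7342 = 0.2367
c = S₁ / A₁^z = 15 / 738.5^0.2367 = 15 / 4.775 = 3.142

3.14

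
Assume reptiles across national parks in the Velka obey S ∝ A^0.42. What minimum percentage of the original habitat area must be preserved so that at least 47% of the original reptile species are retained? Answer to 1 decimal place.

16.6%

Need (A_new/A_old)^0.42 = 0.47, so A_new/A_old = 0.47^(1/0.42) = 0.47^2.381
ln(A_new/A_old) = ln 0.47 / 0.42 = -0.7550 / 0.42 = -1.7977
A_new/A_old = e^-1.7977 ≈ 0.1657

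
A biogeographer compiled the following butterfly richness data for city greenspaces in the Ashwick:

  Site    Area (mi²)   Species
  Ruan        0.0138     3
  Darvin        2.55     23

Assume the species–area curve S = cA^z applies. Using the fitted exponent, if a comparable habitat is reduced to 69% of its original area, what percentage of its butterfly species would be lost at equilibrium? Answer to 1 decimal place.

13.5%

z = ln(23/3) / ln(2.55/0.0138) = 2.0369 / 5.2192 = 0.3903
S_new/S_old = (A_new/A_old)^z = 0.69^0.3903 = exp(0.3903 × -0.3711) = 0.8652
Fraction lost = 1 − 0.8652 = 0.1348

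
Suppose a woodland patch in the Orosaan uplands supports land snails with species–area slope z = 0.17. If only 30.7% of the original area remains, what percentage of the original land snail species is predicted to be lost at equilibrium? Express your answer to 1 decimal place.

18.2%

S_new/S_old = (A_new/A_old)^z = 0.307^0.17
= exp(0.17 × ln 0.307) = exp(0.17 × -1.1809) = exp(-0.2008) ≈ 0.8181
Fraction lost = 1 − 0.8181 = 0.1819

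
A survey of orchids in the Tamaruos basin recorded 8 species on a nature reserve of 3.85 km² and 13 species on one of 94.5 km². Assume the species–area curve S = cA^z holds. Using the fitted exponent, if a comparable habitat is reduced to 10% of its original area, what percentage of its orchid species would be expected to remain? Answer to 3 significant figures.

70.5%

z = ln(13/8) / ln(94.5/3.85) = 0.4855 / 3.2005 = 0.1517
S_new/S_old = (A_new/A_old)^z = 0.1^0.1517 = exp(0.1517 × -2.3026) = 0.7052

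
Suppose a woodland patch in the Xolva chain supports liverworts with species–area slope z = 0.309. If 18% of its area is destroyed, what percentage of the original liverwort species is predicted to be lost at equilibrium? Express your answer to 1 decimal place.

5.9%

S_new/S_old = (A_new/A_old)^z = 0.82^0.309
= exp(0.309 × ln 0.82) = exp(0.309 × -0.1985) = exp(-0.0613) ≈ 0.9405
Fraction lost = 1 − 0.9405 = 0.05948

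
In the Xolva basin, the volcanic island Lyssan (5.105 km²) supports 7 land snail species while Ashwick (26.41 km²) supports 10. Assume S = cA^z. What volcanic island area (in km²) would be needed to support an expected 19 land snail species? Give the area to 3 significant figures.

z = ln(10/7) / ln(26.41/5.105) = 0.3567 / 1.6435 = 0.2170
c = 7 / 5.105^0.2170 = 7 / 1.424 = 4.914
A = (19/4.914)^(1/0.2170) ⇒ ln A = ln(3.866)/0.2170 = 6.2313
A = e^6.2313 ≈ 508.4 km²

508 km²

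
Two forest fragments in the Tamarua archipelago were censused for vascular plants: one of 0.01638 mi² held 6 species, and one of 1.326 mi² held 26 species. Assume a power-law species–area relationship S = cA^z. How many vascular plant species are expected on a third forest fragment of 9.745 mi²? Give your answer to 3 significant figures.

z = ln(26/6) / ln(1.326/0.01638) = 1.4663 / 4.3939 = 0.3337
c = 6 / 0.01638^0.3337 = 6 / 0.2536 = 23.66
S₃ = 23.66 × 9.745^0.3337 = 23.66 × 2.138 ≈ 50.59

50.6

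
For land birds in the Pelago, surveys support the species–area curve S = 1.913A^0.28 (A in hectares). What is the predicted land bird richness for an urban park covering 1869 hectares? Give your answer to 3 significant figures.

15.8

S = 1.913 × 1869^0.28
ln S = ln 1.913 + 0.28 × ln 1869 = 0.6487 + 0.28 × 7.5332 = 2.7580
S = e^2.7580 ≈ 15.77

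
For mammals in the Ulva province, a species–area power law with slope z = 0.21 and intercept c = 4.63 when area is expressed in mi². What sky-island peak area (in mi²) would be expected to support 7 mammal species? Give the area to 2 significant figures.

7 = 4.63 × A^0.21  ⇒  A^0.21 = 7/4.63 = 1.512
ln A = ln(1.512) / 0.21 = 0.4134 / 0.21 = 1.9683
A = e^1.9683 ≈ 7.159 mi²

7.2 mi²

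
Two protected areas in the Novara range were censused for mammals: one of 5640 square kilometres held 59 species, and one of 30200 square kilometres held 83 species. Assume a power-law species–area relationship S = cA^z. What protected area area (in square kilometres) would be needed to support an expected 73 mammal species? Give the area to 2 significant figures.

z = ln(83/59) / ln(30200/5640) = 0.3413 / 1.6780 = 0.2034
c = 59 / 5640^0.2034 = 59 / 5.795 = 10.18
A = (73/10.18)^(1/0.2034) ⇒ ln A = ln(7.17)/0.2034 = 9.6844
A = e^9.6844 ≈ 16066 square kilometres

16000 square kilometres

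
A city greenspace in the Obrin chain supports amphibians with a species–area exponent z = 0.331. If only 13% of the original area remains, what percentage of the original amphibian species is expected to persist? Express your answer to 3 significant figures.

50.9%

S_new/S_old = (A_new/A_old)^z = 0.13^0.331
= exp(0.331 × ln 0.13) = exp(0.331 × -2.0402) = exp(-0.6753) ≈ 0.509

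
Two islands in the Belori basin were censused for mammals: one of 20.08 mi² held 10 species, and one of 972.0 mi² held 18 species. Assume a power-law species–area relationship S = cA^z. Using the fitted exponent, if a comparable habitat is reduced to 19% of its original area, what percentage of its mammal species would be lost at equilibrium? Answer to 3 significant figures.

22.2%

z = ln(18/10) / ln(972/20.08) = 0.5878 / 3.8796 = 0.1515
S_new/S_old = (A_new/A_old)^z = 0.19^0.1515 = exp(0.1515 × -1.6607) = 0.7775
Fraction lost = 1 − 0.7775 = 0.2225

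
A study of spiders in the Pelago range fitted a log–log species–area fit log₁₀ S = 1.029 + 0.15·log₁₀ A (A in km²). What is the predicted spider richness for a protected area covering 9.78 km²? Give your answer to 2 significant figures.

S = 10.69 × 9.78^0.15
ln S = ln 10.69 + 0.15 × ln 9.78 = 2.3694 + 0.15 × 2.2803 = 2.7114
S = e^2.7114 ≈ 15.05

15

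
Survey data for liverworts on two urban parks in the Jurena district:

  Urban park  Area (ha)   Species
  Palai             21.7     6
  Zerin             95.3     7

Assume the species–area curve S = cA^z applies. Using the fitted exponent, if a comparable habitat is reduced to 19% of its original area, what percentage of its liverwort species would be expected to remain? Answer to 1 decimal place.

z = ln(7/6) / ln(95.3/21.7) = 0.1542 / 1.4797 = 0.1042
S_new/S_old = (A_new/A_old)^z = 0.19^0.1042 = exp(0.1042 × -1.6607) = 0.8411

84.1%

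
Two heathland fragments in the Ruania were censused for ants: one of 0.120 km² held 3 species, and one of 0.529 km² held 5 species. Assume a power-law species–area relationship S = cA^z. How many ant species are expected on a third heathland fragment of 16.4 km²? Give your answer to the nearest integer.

16

z = ln(5/3) / ln(0.529/0.12) = 0.5108 / 1.4835 = 0.3443
c = 3 / 0.12^0.3443 = 3 / 0.4819 = 6.226
S₃ = 6.226 × 16.4^0.3443 = 6.226 × 2.62 ≈ 16.31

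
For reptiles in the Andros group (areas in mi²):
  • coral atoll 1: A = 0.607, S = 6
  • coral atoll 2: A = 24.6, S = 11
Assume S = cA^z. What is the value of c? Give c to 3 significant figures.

6.51

z = ln(S₂/S₁) / ln(A₂/A₁) = ln(11/6) / ln(24.6/0.607) = 0.6061 / 3.7020 = 0.1637
c = S₁ / A₁^z = 6 / 0.607^0.1637 = 6 / 0.9215 = 6.511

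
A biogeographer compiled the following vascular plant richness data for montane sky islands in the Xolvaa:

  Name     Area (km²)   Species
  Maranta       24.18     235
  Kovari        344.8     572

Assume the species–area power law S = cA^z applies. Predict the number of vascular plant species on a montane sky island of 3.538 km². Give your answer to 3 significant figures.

z = ln(572/235) / ln(344.8/24.18) = 0.8896 / 2.6574 = 0.3347
c = 235 / 24.18^0.3347 = 235 / 2.905 = 80.9
S₃ = 80.9 × 3.538^0.3347 = 80.9 × 1.526 ≈ 123.5

123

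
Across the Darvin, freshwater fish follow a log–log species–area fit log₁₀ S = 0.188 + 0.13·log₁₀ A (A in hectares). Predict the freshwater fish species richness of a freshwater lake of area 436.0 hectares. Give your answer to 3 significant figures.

S = 1.542 × 436^0.13 = 1.542 × 2.204 ≈ 3.397

3.40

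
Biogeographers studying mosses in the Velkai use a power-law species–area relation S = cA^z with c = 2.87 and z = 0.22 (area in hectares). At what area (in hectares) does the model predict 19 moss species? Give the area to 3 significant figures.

19 = 2.87 × A^0.22  ⇒  A^0.22 = 19/2.87 = 6.62
ln A = ln(6.62) / 0.22 = 1.8901 / 0.22 = 8.5915
A = e^8.5915 ≈ 5386 hectares

5390 hectares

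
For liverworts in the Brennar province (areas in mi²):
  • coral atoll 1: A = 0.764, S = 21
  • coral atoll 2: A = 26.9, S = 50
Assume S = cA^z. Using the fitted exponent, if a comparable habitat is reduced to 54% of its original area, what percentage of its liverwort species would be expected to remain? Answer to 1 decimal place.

z = ln(50/21) / ln(26.9/0.764) = 0.8675 / 3.5613 = 0.2436
S_new/S_old = (A_new/A_old)^z = 0.54^0.2436 = exp(0.2436 × -0.6162) = 0.8606

86.1%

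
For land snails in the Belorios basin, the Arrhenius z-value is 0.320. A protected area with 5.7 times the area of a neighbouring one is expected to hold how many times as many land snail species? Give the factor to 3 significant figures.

1.75

S₂/S₁ = (A₂/A₁)^z = 5.7^0.32
ln(S₂/S₁) = 0.32 × ln 5.7 = 0.32 × 1.7405 = 0.5569
S₂/S₁ = e^0.5569 ≈ 1.745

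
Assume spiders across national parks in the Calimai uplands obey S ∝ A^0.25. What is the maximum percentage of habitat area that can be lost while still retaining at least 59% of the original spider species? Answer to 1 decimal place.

Need (A_new/A_old)^0.25 = 0.59, so A_new/A_old = 0.59^(1/0.25) = 0.59^4
ln(A_new/A_old) = ln 0.59 / 0.25 = -0.5276 / 0.25 = -2.1105
A_new/A_old = e^-2.1105 ≈ 0.1212
Fraction that can be lost = 1 − 0.1212 = 0.8788

87.9%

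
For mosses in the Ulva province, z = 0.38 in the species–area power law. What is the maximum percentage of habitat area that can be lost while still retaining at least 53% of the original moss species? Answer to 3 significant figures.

Need (A_new/A_old)^0.38 = 0.53, so A_new/A_old = 0.53^(1/0.38) = 0.53^2.632
ln(A_new/A_old) = ln 0.53 / 0.38 = -0.6349 / 0.38 = -1.6707
A_new/A_old = e^-1.6707 ≈ 0.1881
Fraction that can be lost = 1 − 0.1881 = 0.8119

81.2%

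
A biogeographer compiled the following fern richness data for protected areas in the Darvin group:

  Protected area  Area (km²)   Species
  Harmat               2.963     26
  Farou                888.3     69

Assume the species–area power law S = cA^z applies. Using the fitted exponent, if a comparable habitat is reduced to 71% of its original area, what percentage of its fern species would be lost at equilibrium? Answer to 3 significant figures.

z = ln(69/26) / ln(888.3/2.963) = 0.9760 / 5.7031 = 0.1711
S_new/S_old = (A_new/A_old)^z = 0.71^0.1711 = exp(0.1711 × -0.3425) = 0.9431
Fraction lost = 1 − 0.9431 = 0.05693

5.69%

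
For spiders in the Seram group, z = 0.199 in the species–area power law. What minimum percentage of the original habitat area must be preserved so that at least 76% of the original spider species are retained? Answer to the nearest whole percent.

25%

Need (A_new/A_old)^0.199 = 0.76, so A_new/A_old = 0.76^(1/0.199) = 0.76^5.025
ln(A_new/A_old) = ln 0.76 / 0.199 = -0.2744 / 0.199 = -1.3791
A_new/A_old = e^-1.3791 ≈ 0.2518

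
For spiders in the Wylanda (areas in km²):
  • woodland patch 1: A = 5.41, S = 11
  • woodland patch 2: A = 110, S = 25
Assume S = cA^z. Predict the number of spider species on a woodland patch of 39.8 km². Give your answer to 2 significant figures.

z = ln(25/11) / ln(110/5.41) = 0.8210 / 3.0122 = 0.2725
c = 11 / 5.41^0.2725 = 11 / 1.584 = 6.943
S₃ = 6.943 × 39.8^0.2725 = 6.943 × 2.729 ≈ 18.95

19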